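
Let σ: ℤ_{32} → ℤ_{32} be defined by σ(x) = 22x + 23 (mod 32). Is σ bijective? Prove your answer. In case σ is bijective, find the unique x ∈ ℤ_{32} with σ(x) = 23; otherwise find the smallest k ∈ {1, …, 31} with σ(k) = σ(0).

16

We have gcd(22, 32) = 2 > 1. Taking a = 0 and b = 16: σ(0) = 23 and σ(16) = 22·16 + 23 = 375 ≡ 23 (mod 32).
So σ(0) = σ(16) while 0 ≠ 16, hence σ is not injective, hence not bijective.
Since σ is not bijective, we find the least positive k with σ(k) = σ(0): this means 22k ≡ 0 (mod 32), i.e. 32 ∣ 22k. Since gcd(22, 32) = 2, dividing through by 2 this holds exactly when 16 ∣ 11k, and as gcd(11, 16) = 1, exactly when 16 ∣ k.
The smallest positive such k is 16.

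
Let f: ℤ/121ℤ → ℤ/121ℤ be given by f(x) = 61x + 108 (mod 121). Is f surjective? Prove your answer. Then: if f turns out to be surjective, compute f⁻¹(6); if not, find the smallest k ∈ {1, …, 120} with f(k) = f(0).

38

By definition, f is surjective if every y in the codomain equals f(x) for some x in the domain.
Since gcd(61, 121) = 1, 61 is invertible modulo 121. Euclid's algorithm: 121 = 1·61 + 60, 61 = 1·60 + 1; back-substituting gives 1 = 2·61 − 1·121, so 61⁻¹ ≡ 2 (mod 121).
Then y ↦ 2(y − 108) is a two-sided inverse to f, so every y ∈ ℤ/121ℤ has a preimage.
Hence f is surjective.
Since f is surjective, we compute f⁻¹(6): solve 61x + 108 ≡ 6 (mod 121), i.e. 61x ≡ 19 (mod 121).
Multiplying by 61⁻¹ = 2 gives x ≡ 2·19 = 38 ≡ 38 (mod 121).
Check: f(38) = 61·38 + 108 = 2426 = 20·121 + 6 ≡ 6 (mod 121).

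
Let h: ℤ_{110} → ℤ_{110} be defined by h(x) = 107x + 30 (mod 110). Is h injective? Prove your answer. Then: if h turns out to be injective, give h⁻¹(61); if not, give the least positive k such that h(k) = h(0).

63

Recall that injectivity means: for all u, v in the domain, h(u) = h(v) implies u = v.
If h(u) = h(v), then 107u ≡ 107v (mod 110). Because gcd(107, 110) = 1, we may cancel 107 to get u ≡ v (mod 110).
Hence h is injective.
We now compute 107⁻¹ mod 110 explicitly. Euclid's algorithm: 110 = 1·107 + 3, 107 = 35·3 + 2, 3 = 1·2 + 1; back-substituting gives 1 = 73·107 − 71·110, so 107⁻¹ ≡ 73 (mod 110).
Since h is injective, we compute h⁻¹(61): solve 107x + 30 ≡ 61 (mod 110), i.e. 107x ≡ 31 (mod 110).
Multiplying by 107⁻¹ = 73 gives x ≡ 73·31 = 2263 = 20·110 + 63 ≡ 63 (mod 110).
Check: h(63) = 107·63 + 30 = 6771 = 61·110 + 61 ≡ 61 (mod 110).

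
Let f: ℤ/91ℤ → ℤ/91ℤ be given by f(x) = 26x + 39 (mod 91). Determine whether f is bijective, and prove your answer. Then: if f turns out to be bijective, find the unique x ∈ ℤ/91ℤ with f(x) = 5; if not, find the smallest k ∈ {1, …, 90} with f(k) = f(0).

By definition, f is injective if f(x_1) = f(x_2) implies x_1 = x_2.
We have gcd(26, 91) = 13 > 1. Taking x_1 = 0 and x_2 = 7: f(0) = 39 and f(7) = 26·7 + 39 = 221 ≡ 39 (mod 91).
So f(0) = f(7) while 0 ≠ 7, thus f is not injective, hence not bijective.
Since f is not bijective, we find the least positive k with f(k) = f(0): this means 26k ≡ 0 (mod 91), i.e. 91 ∣ 26k. Since gcd(26, 91) = 13, dividing through by 13 this holds exactly when 7 ∣ 2k, and as gcd(2, 7) = 1, exactly when 7 ∣ k.
The smallest positive such k is 7.

7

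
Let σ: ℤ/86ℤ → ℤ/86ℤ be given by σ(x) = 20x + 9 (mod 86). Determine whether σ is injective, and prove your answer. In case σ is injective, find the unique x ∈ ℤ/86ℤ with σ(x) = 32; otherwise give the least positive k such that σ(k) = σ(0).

We have gcd(20, 86) = 2 > 1. Taking a = 0 and b = 43: σ(0) = 9 and σ(43) = 20·43 + 9 = 869 ≡ 9 (mod 86).
So σ(0) = σ(43) while 0 ≠ 43, thus σ is not injective.
Since σ is not injective, we find the least positive k with σ(k) = σ(0): this means 20k ≡ 0 (mod 86), i.e. 86 ∣ 20k. Since gcd(20, 86) = 2, dividing through by 2 this holds exactly when 43 ∣ 10k, and as gcd(10, 43) = 1, exactly when 43 ∣ k.
The smallest positive such k is 43.

43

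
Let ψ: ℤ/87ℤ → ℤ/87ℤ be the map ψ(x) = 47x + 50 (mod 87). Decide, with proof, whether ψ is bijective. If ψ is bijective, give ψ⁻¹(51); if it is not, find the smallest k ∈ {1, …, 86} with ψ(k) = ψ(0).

50

Recall that ψ is injective if ψ(x_1) = ψ(x_2) implies x_1 = x_2.
Suppose ψ(x_1) = ψ(x_2) in ℤ/87ℤ. Then 47x_1 + 50 ≡ 47x_2 + 50 (mod 87), so 47(x_1 − x_2) ≡ 0 (mod 87).
Since gcd(47, 87) = 1, 47 is invertible modulo 87, thus x_1 − x_2 ≡ 0 (mod 87), i.e. x_1 = x_2.
We now compute 47⁻¹ mod 87 explicitly. Euclid's algorithm: 87 = 1·47 + 40, 47 = 1·40 + 7, 40 = 5·7 + 5, 7 = 1·5 + 2, 5 = 2·2 + 1; back-substituting gives 1 = 50·47 − 27·87, so 47⁻¹ ≡ 50 (mod 87).
For any y ∈ ℤ/87ℤ, x = 50(y − 50) mod 87 satisfies ψ(x) = 47·50(y − 50) + 50 ≡ y (since 47·50 ≡ 1 mod 87). So every y has a preimage.
Hence ψ is bijective.
Since ψ is bijective, we compute ψ⁻¹(51): solve 47x + 50 ≡ 51 (mod 87), i.e. 47x ≡ 1 (mod 87).
Multiplying by 47⁻¹ = 50 gives x ≡ 50·1 = 50 ≡ 50 (mod 87).
Check: ψ(50) = 47·50 + 50 = 2400 = 27·87 + 51 ≡ 51 (mod 87).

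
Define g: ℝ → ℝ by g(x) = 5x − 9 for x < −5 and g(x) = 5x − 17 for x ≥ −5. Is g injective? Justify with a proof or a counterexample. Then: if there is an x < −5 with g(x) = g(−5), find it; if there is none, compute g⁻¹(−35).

-33/5

Both pieces are strictly increasing (slopes 5 and 5), so each is injective on its own interval.
The left piece maps (−∞, −5) onto (−∞, −34); the right piece maps [−5, ∞) onto [−42, ∞).
These images overlap. In particular g(−5) = −42 (right piece), and solving 5x − 9 = −42 on the left piece gives x = −33/5 < −5.
So g(−33/5) = g(−5) with −33/5 ≠ −5, and g is not injective. This x = −33/5 is the requested value below −5.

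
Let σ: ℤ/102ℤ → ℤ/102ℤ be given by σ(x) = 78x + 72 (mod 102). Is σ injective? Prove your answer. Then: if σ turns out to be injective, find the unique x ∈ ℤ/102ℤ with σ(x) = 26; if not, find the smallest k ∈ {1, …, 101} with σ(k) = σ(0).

We have gcd(78, 102) = 6 > 1. Taking a = 0 and b = 17: σ(0) = 72 and σ(17) = 78·17 + 72 = 1398 ≡ 72 (mod 102).
So σ(0) = σ(17) while 0 ≠ 17, therefore σ is not injective.
Since σ is not injective, we find the least positive k with σ(k) = σ(0): this means 78k ≡ 0 (mod 102), i.e. 102 ∣ 78k. Since gcd(78, 102) = 6, dividing through by 6 this holds exactly when 17 ∣ 13k, and as gcd(13, 17) = 1, exactly when 17 ∣ k.
The smallest positive such k is 17.

17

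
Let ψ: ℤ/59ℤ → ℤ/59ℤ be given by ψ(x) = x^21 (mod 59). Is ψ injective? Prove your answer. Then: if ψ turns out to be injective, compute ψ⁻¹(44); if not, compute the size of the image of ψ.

6

Since 59 is prime, the nonzero elements of ℤ/59ℤ form a cyclic group of order 58.
As gcd(21, 58) = 1, raising to the 21st power is a bijection on this group: if s^21 ≡ t^21 then (st^{−1})^21 = 1, and the only element of order dividing gcd(21, 58) = 1 is 1, so s = t.
With ψ(0) = 0 this makes ψ injective on all of ℤ/59ℤ, hence bijective (finite equal-size domain and codomain). In particular ψ is injective.
Since ψ is injective, we find the preimage of 44. The inverse of x ↦ x^21 on (ℤ/59ℤ)^× is x ↦ x^47, because 21·47 = 987 = 17·58 + 1 ≡ 1 (mod 58) and x^{58} = 1 for x ≠ 0 (Fermat). So ψ⁻¹(44) = 44^47 mod 59.
Repeated squaring mod 59: 44^1 ≡ 44, 44^2 ≡ 44² = 1936 ≡ 48, 44^4 ≡ 48² = 2304 ≡ 3, 44^8 ≡ 3² = 9, 44^16 ≡ 9² = 81 ≡ 22, 44^32 ≡ 22² = 484 ≡ 12. Since 47 = 32 + 8 + 4 + 2 + 1, 44^47 ≡ 12·9·3·48·44: 12·9 = 108 ≡ 49, then 49·3 = 147 ≡ 29, then 29·48 = 1392 ≡ 35, then 35·44 = 1540 ≡ 6. So 44^47 ≡ 6 (mod 59).
Hence ψ⁻¹(44) = 6.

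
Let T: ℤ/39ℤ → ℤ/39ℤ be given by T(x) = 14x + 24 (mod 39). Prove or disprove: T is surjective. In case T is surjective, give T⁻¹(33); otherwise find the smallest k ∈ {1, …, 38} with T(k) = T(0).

By definition, T is surjective if every y in the codomain equals T(x) for some x in the domain.
Since gcd(14, 39) = 1, 14 is invertible modulo 39. Euclid's algorithm: 39 = 2·14 + 11, 14 = 1·11 + 3, 11 = 3·3 + 2, 3 = 1·2 + 1; back-substituting gives 1 = 14·14 − 5·39, so 14⁻¹ ≡ 14 (mod 39).
Then y ↦ 14(y − 24) is a two-sided inverse to T, so every y ∈ ℤ/39ℤ has a preimage.
So T is surjective.
Since T is surjective, we find T⁻¹(33): we need 14x ≡ 33 − 24 ≡ 9 (mod 39). Using 14⁻¹ = 14: x ≡ 14·9 = 126 = 3·39 + 9, so x = 9.
Check: T(9) = 14·9 + 24 = 150 = 3·39 + 33 ≡ 33 (mod 39).

9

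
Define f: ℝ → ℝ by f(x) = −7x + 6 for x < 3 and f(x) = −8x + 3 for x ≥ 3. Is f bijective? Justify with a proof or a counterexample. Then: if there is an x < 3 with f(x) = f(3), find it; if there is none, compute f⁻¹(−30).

Both pieces are strictly decreasing (slopes −7 and −8), so each is injective on its own interval.
The left piece maps (−∞, 3) onto (−15, ∞); the right piece maps [3, ∞) onto (−∞, −21].
The images leave a gap (−15 has no preimage), so f is not surjective, hence not bijective.
Because the two images are disjoint, no x < 3 has f(x) = f(3), so we compute f⁻¹(−30): −30 lies in (−∞, −21], so solve −8x + 3 = −30: x = (−30 − 3)/(−8) = 33/8.

33/8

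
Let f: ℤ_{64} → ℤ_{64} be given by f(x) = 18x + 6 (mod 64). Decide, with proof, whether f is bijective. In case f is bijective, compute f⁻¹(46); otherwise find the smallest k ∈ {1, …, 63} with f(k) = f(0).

Recall that injectivity means: for all a, b in the domain, f(a) = f(b) implies a = b.
We have gcd(18, 64) = 2 > 1. Taking a = 0 and b = 32: f(0) = 6 and f(32) = 18·32 + 6 = 582 ≡ 6 (mod 64).
So f(0) = f(32) while 0 ≠ 32, hence f is not injective, hence not bijective.
Since f is not bijective, we find the least positive k with f(k) = f(0): this means 18k ≡ 0 (mod 64), i.e. 64 ∣ 18k. Since gcd(18, 64) = 2, dividing through by 2 this holds exactly when 32 ∣ 9k, and as gcd(9, 32) = 1, exactly when 32 ∣ k.
The smallest positive such k is 32.

32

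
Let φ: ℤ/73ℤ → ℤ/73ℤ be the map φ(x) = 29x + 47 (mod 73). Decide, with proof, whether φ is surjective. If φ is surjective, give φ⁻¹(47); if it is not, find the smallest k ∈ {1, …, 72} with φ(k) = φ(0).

0

Recall that surjectivity means every element of the codomain has a preimage under φ.
Since gcd(29, 73) = 1, 29 is invertible modulo 73. Euclid's algorithm: 73 = 2·29 + 15, 29 = 1·15 + 14, 15 = 1·14 + 1; back-substituting gives 1 = 68·29 − 27·73, so 29⁻¹ ≡ 68 (mod 73).
For any y ∈ ℤ/73ℤ, x = 68(y − 47) mod 73 satisfies φ(x) = 29·68(y − 47) + 47 ≡ y (since 29·68 ≡ 1 mod 73). So every y has a preimage.
Hence φ is surjective.
Since φ is surjective, we compute φ⁻¹(47): solve 29x + 47 ≡ 47 (mod 73), i.e. 29x ≡ 0 (mod 73).
Multiplying by 29⁻¹ = 68 gives x ≡ 68·0 = 0 ≡ 0 (mod 73).
Check: φ(0) = 29·0 + 47 = 47 ≡ 47 (mod 73).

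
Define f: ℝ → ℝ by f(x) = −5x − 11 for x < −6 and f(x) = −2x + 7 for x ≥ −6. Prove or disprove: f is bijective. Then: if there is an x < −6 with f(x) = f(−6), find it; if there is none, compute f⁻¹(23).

-34/5

Both pieces are strictly decreasing (slopes −5 and −2), so each is injective on its own interval.
The left piece maps (−∞, −6) onto (19, ∞); the right piece maps [−6, ∞) onto (−∞, 19].
Since 19 = 19, the images partition ℝ: f is injective and surjective, hence bijective.
Because the two images are disjoint, no x < −6 has f(x) = f(−6), so we compute f⁻¹(23): 23 lies in (19, ∞), so solve −5x − 11 = 23: x = (23 + 11)/(−5) = −34/5.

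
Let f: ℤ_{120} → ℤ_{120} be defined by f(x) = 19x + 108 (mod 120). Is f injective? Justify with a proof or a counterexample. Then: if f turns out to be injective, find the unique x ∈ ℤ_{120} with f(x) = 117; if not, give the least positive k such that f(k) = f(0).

By definition, injectivity means: for all a, b in the domain, f(a) = f(b) implies a = b.
Suppose f(a) = f(b) in ℤ_{120}. Then 19a + 108 ≡ 19b + 108 (mod 120), so 19(a − b) ≡ 0 (mod 120).
Since gcd(19, 120) = 1, 19 is invertible modulo 120, therefore a − b ≡ 0 (mod 120), i.e. a = b.
So f is injective.
We now compute 19⁻¹ mod 120 explicitly. Euclid's algorithm: 120 = 6·19 + 6, 19 = 3·6 + 1; back-substituting gives 1 = 19·19 − 3·120, so 19⁻¹ ≡ 19 (mod 120).
Since f is injective, we find f⁻¹(117): we need 19x ≡ 117 − 108 ≡ 9 (mod 120). Using 19⁻¹ = 19: x ≡ 19·9 = 171 = 1·120 + 51, so x = 51.
Check: f(51) = 19·51 + 108 = 1077 = 8·120 + 117 ≡ 117 (mod 120).

51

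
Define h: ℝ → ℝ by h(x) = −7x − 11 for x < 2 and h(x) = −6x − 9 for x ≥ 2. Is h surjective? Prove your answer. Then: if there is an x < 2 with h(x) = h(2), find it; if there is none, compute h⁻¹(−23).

Both pieces are strictly decreasing (slopes −7 and −6), so each is injective on its own interval.
The left piece maps (−∞, 2) onto (−25, ∞); the right piece maps [2, ∞) onto (−∞, −21].
The union (−25, ∞) ∪ (−∞, −21] covers ℝ, so h is surjective.
For the follow-up: the images overlap, so an x < 2 with h(x) = h(2) exists. h(2) = −21; solving −7x − 11 = −21 for x < 2 gives x = (−21 + 11)/(−7) = 10/7.

10/7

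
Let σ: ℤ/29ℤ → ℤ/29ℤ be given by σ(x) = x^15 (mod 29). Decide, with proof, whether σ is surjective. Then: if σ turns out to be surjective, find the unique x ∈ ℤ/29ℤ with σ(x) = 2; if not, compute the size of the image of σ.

Since 29 is prime, the nonzero elements of ℤ/29ℤ form a cyclic group of order 28.
As gcd(15, 28) = 1, raising to the 15th power is a bijection on this group: if u^15 ≡ v^15 then (uv^{−1})^15 = 1, and the only element of order dividing gcd(15, 28) = 1 is 1, so u = v.
With σ(0) = 0 this makes σ injective on all of ℤ/29ℤ, hence bijective (finite equal-size domain and codomain). In particular σ is surjective.
Since σ is surjective, we find the preimage of 2. The inverse of x ↦ x^15 on (ℤ/29ℤ)^× is x ↦ x^15, because 15·15 = 225 = 8·28 + 1 ≡ 1 (mod 28) and x^{28} = 1 for x ≠ 0 (Fermat). So σ⁻¹(2) = 2^15 mod 29.
Repeated squaring mod 29: 2^1 ≡ 2, 2^2 ≡ 2² = 4, 2^4 ≡ 4² = 16, 2^8 ≡ 16² = 256 ≡ 24. Since 15 = 8 + 4 + 2 + 1, 2^15 ≡ 24·16·4·2: 24·16 = 384 ≡ 7, then 7·4 = 28, then 28·2 = 56 ≡ 27. So 2^15 ≡ 27 (mod 29).
Hence σ⁻¹(2) = 27.

27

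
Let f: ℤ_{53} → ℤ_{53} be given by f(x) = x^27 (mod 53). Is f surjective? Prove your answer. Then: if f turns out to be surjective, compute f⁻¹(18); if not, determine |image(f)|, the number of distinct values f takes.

Since 53 is prime, the nonzero elements of ℤ_{53} form a cyclic group of order 52.
As gcd(27, 52) = 1, raising to the 27th power is a bijection on this group: if x_1^27 ≡ x_2^27 then (x_1x_2^{−1})^27 = 1, and the only element of order dividing gcd(27, 52) = 1 is 1, so x_1 = x_2.
With f(0) = 0 this makes f injective on all of ℤ_{53}, hence bijective (finite equal-size domain and codomain). In particular f is surjective.
Since f is surjective, we find the preimage of 18. The inverse of x ↦ x^27 on (ℤ_{53})^× is x ↦ x^27, because 27·27 = 729 = 14·52 + 1 ≡ 1 (mod 52) and x^{52} = 1 for x ≠ 0 (Fermat). So f⁻¹(18) = 18^27 mod 53.
Repeated squaring mod 53: 18^1 ≡ 18, 18^2 ≡ 18² = 324 ≡ 6, 18^4 ≡ 6² = 36, 18^8 ≡ 36² = 1296 ≡ 24, 18^16 ≡ 24² = 576 ≡ 46. Since 27 = 16 + 8 + 2 + 1, 18^27 ≡ 46·24·6·18: 46·24 = 1104 ≡ 44, then 44·6 = 264 ≡ 52, then 52·18 = 936 ≡ 35. So 18^27 ≡ 35 (mod 53).
Hence f⁻¹(18) = 35.

35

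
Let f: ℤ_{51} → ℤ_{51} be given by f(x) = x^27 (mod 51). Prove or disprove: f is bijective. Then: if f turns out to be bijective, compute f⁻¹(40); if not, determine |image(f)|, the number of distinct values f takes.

Computing x^27 mod 51 for each x (by repeated squaring, reducing mod 51 at every step), the values f(0), f(1), …, f(50) are: 0, 1, 8, 24, 13, 11, 39, 31, 2, 15, 37, 29, 6, 4, 44, 9, 16, 17, 18, 25, 41, 30, 28, 5, 48, 19, 32, 3, 46, 23, 21, 10, 26, 33, 34, 35, 42, 7, 47, 45, 22, 14, 36, 49, 20, 12, 40, 38, 27, 43, 50.
Every element of ℤ_{51} appears exactly once in this list, so f is a bijection, and in particular bijective.
Since f is bijective, we read off the preimage of 40 from the same table: f(46) = 40, so f⁻¹(40) = 46.

46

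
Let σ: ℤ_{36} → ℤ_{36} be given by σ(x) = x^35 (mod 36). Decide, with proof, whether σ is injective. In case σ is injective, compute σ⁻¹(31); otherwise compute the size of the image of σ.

21

σ(0) = 0^35 = 0.
σ(6): Repeated squaring mod 36: 6^1 ≡ 6, 6^2 ≡ 6² = 36 ≡ 0, 6^4 ≡ 0² = 0, 6^8 ≡ 0² = 0, 6^16 ≡ 0² = 0, 6^32 ≡ 0² = 0. Since 35 = 32 + 2 + 1, 6^35 ≡ 0·0·6: 0·0 = 0, then 0·6 = 0. So 6^35 ≡ 0 (mod 36).
So σ(0) = σ(6) = 0 while 0 ≠ 6, so σ is not injective.
Since σ is not injective, we determine |image(σ)|. Computing x^35 mod 36 for each x (by repeated squaring, reducing mod 36 at every step), the values σ(0), σ(1), …, σ(35) are: 0, 1, 32, 27, 16, 29, 0, 31, 8, 9, 28, 23, 0, 25, 20, 27, 4, 17, 0, 19, 32, 9, 16, 11, 0, 13, 8, 27, 28, 5, 0, 7, 20, 9, 4, 35.
The distinct values are {0, 1, 4, 5, 7, 8, 9, 11, 13, 16, 17, 19, 20, 23, 25, 27, 28, 29, 31, 32, 35}; there are 21 of them.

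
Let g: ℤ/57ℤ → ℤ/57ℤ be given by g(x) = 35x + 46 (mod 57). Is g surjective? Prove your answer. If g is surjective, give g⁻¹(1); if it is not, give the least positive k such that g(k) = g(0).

Recall that surjectivity means every element of the codomain has a preimage under g.
Since gcd(35, 57) = 1, 35 is invertible modulo 57. Euclid's algorithm: 57 = 1·35 + 22, 35 = 1·22 + 13, 22 = 1·13 + 9, 13 = 1·9 + 4, 9 = 2·4 + 1; back-substituting gives 1 = 44·35 − 27·57, so 35⁻¹ ≡ 44 (mod 57).
Then y ↦ 44(y − 46) is a two-sided inverse to g, so every y ∈ ℤ/57ℤ has a preimage.
Thus g is surjective.
Since g is surjective, we compute g⁻¹(1): solve 35x + 46 ≡ 1 (mod 57), i.e. 35x ≡ 12 (mod 57).
Multiplying by 35⁻¹ = 44 gives x ≡ 44·12 = 528 = 9·57 + 15 ≡ 15 (mod 57).
Check: g(15) = 35·15 + 46 = 571 = 10·57 + 1 ≡ 1 (mod 57).

15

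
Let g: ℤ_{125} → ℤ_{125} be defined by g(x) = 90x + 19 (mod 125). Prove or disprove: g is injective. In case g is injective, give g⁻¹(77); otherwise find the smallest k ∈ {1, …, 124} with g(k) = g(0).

25

We have gcd(90, 125) = 5 > 1. Taking s = 0 and t = 25: g(0) = 19 and g(25) = 90·25 + 19 = 2269 ≡ 19 (mod 125).
So g(0) = g(25) while 0 ≠ 25, hence g is not injective.
Since g is not injective, we find the least positive k with g(k) = g(0): this means 90k ≡ 0 (mod 125), i.e. 125 ∣ 90k. Since gcd(90, 125) = 5, dividing through by 5 this holds exactly when 25 ∣ 18k, and as gcd(18, 25) = 1, exactly when 25 ∣ k.
The smallest positive such k is 25.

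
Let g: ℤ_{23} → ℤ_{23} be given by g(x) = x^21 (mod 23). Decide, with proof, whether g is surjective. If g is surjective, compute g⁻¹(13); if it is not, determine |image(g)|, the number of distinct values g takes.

16

Since 23 is prime, the nonzero elements of ℤ_{23} form a cyclic group of order 22.
As gcd(21, 22) = 1, raising to the 21st power is a bijection on this group: if x_1^21 ≡ x_2^21 then (x_1x_2^{−1})^21 = 1, and the only element of order dividing gcd(21, 22) = 1 is 1, so x_1 = x_2.
With g(0) = 0 this makes g injective on all of ℤ_{23}, hence bijective (finite equal-size domain and codomain). In particular g is surjective.
Since g is surjective, we find the preimage of 13. The inverse of x ↦ x^21 on (ℤ_{23})^× is x ↦ x^21, because 21·21 = 441 = 20·22 + 1 ≡ 1 (mod 22) and x^{22} = 1 for x ≠ 0 (Fermat). So g⁻¹(13) = 13^21 mod 23.
Repeated squaring mod 23: 13^1 ≡ 13, 13^2 ≡ 13² = 169 ≡ 8, 13^4 ≡ 8² = 64 ≡ 18, 13^8 ≡ 18² = 324 ≡ 2, 13^16 ≡ 2² = 4. Since 21 = 16 + 4 + 1, 13^21 ≡ 4·18·13: 4·18 = 72 ≡ 3, then 3·13 = 39 ≡ 16. So 13^21 ≡ 16 (mod 23).
Hence g⁻¹(13) = 16.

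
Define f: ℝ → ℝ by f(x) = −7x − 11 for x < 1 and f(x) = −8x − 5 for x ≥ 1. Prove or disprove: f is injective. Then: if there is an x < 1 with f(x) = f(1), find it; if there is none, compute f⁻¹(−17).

Both pieces are strictly decreasing (slopes −7 and −8), so each is injective on its own interval.
The left piece maps (−∞, 1) onto (−18, ∞); the right piece maps [1, ∞) onto (−∞, −13].
These images overlap. In particular f(1) = −13 (right piece), and solving −7x − 11 = −13 on the left piece gives x = 2/7 < 1.
So f(2/7) = f(1) with 2/7 ≠ 1, and f is not injective. This x = 2/7 is the requested value below 1.

2/7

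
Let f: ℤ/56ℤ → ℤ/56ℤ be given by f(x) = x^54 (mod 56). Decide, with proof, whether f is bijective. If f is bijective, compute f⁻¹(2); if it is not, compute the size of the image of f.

4

f(1) = 1^54 = 1.
f(3): Repeated squaring mod 56: 3^1 ≡ 3, 3^2 ≡ 3² = 9, 3^4 ≡ 9² = 81 ≡ 25, 3^8 ≡ 25² = 625 ≡ 9, 3^16 ≡ 9² = 81 ≡ 25, 3^32 ≡ 25² = 625 ≡ 9. Since 54 = 32 + 16 + 4 + 2, 3^54 ≡ 9·25·25·9: 9·25 = 225 ≡ 1, then 1·25 = 25, then 25·9 = 225 ≡ 1. So 3^54 ≡ 1 (mod 56).
So f(1) = f(3) = 1 while 1 ≠ 3, thus f is not injective, hence not bijective.
Since f is not bijective, we determine |image(f)|. Computing x^54 mod 56 for each x (by repeated squaring, reducing mod 56 at every step), the values f(0), f(1), …, f(55) are: 0, 1, 8, 1, 8, 1, 8, 49, 8, 1, 8, 1, 8, 1, 0, 1, 8, 1, 8, 1, 8, 49, 8, 1, 8, 1, 8, 1, 0, 1, 8, 1, 8, 1, 8, 49, 8, 1, 8, 1, 8, 1, 0, 1, 8, 1, 8, 1, 8, 49, 8, 1, 8, 1, 8, 1.
The distinct values are {0, 1, 8, 49}; there are 4 of them.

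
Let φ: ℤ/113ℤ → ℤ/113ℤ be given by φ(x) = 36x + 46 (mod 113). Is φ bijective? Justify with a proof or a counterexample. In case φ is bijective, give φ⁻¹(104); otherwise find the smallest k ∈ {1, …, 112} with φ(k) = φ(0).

By definition, φ is injective if φ(u) = φ(v) implies u = v.
If φ(u) = φ(v), then 36u ≡ 36v (mod 113). Because gcd(36, 113) = 1, we may cancel 36 to get u ≡ v (mod 113).
We now compute 36⁻¹ mod 113 explicitly. Euclid's algorithm: 113 = 3·36 + 5, 36 = 7·5 + 1; back-substituting gives 1 = 22·36 − 7·113, so 36⁻¹ ≡ 22 (mod 113).
For any y ∈ ℤ/113ℤ, x = 22(y − 46) mod 113 satisfies φ(x) = 36·22(y − 46) + 46 ≡ y (since 36·22 ≡ 1 mod 113). So every y has a preimage.
So φ is bijective.
Since φ is bijective, we find φ⁻¹(104): we need 36x ≡ 104 − 46 ≡ 58 (mod 113). Using 36⁻¹ = 22: x ≡ 22·58 = 1276 = 11·113 + 33, so x = 33.
Check: φ(33) = 36·33 + 46 = 1234 = 10·113 + 104 ≡ 104 (mod 113).

33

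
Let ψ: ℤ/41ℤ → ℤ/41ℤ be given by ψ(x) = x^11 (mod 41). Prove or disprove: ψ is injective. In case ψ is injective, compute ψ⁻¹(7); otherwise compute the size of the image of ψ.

Since 41 is prime, the nonzero elements of ℤ/41ℤ form a cyclic group of order 40.
As gcd(11, 40) = 1, raising to the 11th power is a bijection on this group: if u^11 ≡ v^11 then (uv^{−1})^11 = 1, and the only element of order dividing gcd(11, 40) = 1 is 1, so u = v.
With ψ(0) = 0 this makes ψ injective on all of ℤ/41ℤ, hence bijective (finite equal-size domain and codomain). In particular ψ is injective.
Since ψ is injective, we find the preimage of 7. The inverse of x ↦ x^11 on (ℤ/41ℤ)^× is x ↦ x^11, because 11·11 = 121 = 3·40 + 1 ≡ 1 (mod 40) and x^{40} = 1 for x ≠ 0 (Fermat). So ψ⁻¹(7) = 7^11 mod 41.
Repeated squaring mod 41: 7^1 ≡ 7, 7^2 ≡ 7² = 49 ≡ 8, 7^4 ≡ 8² = 64 ≡ 23, 7^8 ≡ 23² = 529 ≡ 37. Since 11 = 8 + 2 + 1, 7^11 ≡ 37·8·7: 37·8 = 296 ≡ 9, then 9·7 = 63 ≡ 22. So 7^11 ≡ 22 (mod 41).
Hence ψ⁻¹(7) = 22.

22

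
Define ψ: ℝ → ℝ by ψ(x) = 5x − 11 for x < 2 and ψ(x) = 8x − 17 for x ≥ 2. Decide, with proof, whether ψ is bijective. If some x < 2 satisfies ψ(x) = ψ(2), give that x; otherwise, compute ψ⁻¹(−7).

Both pieces are strictly increasing (slopes 5 and 8), so each is injective on its own interval.
The left piece maps (−∞, 2) onto (−∞, −1); the right piece maps [2, ∞) onto [−1, ∞).
Since −1 = −1, the images partition ℝ: ψ is injective and surjective, hence bijective.
Because the two images are disjoint, no x < 2 has ψ(x) = ψ(2), so we compute ψ⁻¹(−7): −7 lies in (−∞, −1), so solve 5x − 11 = −7: x = (−7 + 11)/5 = 4/5.

4/5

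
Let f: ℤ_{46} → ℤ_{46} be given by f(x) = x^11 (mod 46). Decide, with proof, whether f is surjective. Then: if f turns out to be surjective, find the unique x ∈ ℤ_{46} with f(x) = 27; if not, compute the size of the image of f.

6

f(1) = 1^11 = 1.
f(3): Repeated squaring mod 46: 3^1 ≡ 3, 3^2 ≡ 3² = 9, 3^4 ≡ 9² = 81 ≡ 35, 3^8 ≡ 35² = 1225 ≡ 29. Since 11 = 8 + 2 + 1, 3^11 ≡ 29·9·3: 29·9 = 261 ≡ 31, then 31·3 = 93 ≡ 1. So 3^11 ≡ 1 (mod 46).
So f(1) = f(3) = 1 while 1 ≠ 3, thus f is not injective.
A non-injective map from the 46-element set ℤ_{46} to itself takes at most 45 distinct values, so it cannot be surjective. Thus f is not surjective.
Since f is not surjective, we determine |image(f)|. Computing x^11 mod 46 for each x (by repeated squaring, reducing mod 46 at every step), the values f(0), f(1), …, f(45) are: 0, 1, 24, 1, 24, 45, 24, 45, 24, 1, 22, 45, 24, 1, 22, 45, 24, 45, 24, 45, 22, 45, 22, 23, 24, 1, 24, 1, 22, 1, 22, 1, 24, 45, 22, 1, 24, 45, 22, 1, 22, 1, 22, 45, 22, 45.
The distinct values are {0, 1, 22, 23, 24, 45}; there are 6 of them.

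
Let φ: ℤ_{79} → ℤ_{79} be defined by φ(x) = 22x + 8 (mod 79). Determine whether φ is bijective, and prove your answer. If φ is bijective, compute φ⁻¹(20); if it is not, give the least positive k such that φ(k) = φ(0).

58

If φ(x_1) = φ(x_2), then 22x_1 ≡ 22x_2 (mod 79). Because gcd(22, 79) = 1, we may cancel 22 to get x_1 ≡ x_2 (mod 79).
We now compute 22⁻¹ mod 79 explicitly. Euclid's algorithm: 79 = 3·22 + 13, 22 = 1·13 + 9, 13 = 1·9 + 4, 9 = 2·4 + 1; back-substituting gives 1 = 18·22 − 5·79, so 22⁻¹ ≡ 18 (mod 79).
Then y ↦ 18(y − 8) is a two-sided inverse to φ, so every y ∈ ℤ_{79} has a preimage.
Thus φ is bijective.
Since φ is bijective, we find φ⁻¹(20): we need 22x ≡ 20 − 8 ≡ 12 (mod 79). Using 22⁻¹ = 18: x ≡ 18·12 = 216 = 2·79 + 58, so x = 58.
Check: φ(58) = 22·58 + 8 = 1284 = 16·79 + 20 ≡ 20 (mod 79).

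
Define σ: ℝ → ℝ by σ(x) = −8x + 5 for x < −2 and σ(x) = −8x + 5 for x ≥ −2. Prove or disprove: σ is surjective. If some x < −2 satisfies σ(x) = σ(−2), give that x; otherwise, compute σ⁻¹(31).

-13/4

Both pieces are strictly decreasing (slopes −8 and −8), so each is injective on its own interval.
The left piece maps (−∞, −2) onto (21, ∞); the right piece maps [−2, ∞) onto (−∞, 21].
These images together cover ℝ, so σ is surjective.
Because the two images are disjoint, no x < −2 has σ(x) = σ(−2), so we compute σ⁻¹(31): 31 lies in (21, ∞), so solve −8x + 5 = 31: x = (31 − 5)/(−8) = −13/4.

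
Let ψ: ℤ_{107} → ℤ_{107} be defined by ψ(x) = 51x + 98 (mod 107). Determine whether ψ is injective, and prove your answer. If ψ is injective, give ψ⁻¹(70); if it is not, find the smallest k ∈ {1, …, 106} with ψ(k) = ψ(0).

54

Suppose ψ(x_1) = ψ(x_2) in ℤ_{107}. Then 51x_1 + 98 ≡ 51x_2 + 98 (mod 107), thus 51(x_1 − x_2) ≡ 0 (mod 107).
Since gcd(51, 107) = 1, 51 is invertible modulo 107, therefore x_1 − x_2 ≡ 0 (mod 107), i.e. x_1 = x_2.
Hence ψ is injective.
We now compute 51⁻¹ mod 107 explicitly. Euclid's algorithm: 107 = 2·51 + 5, 51 = 10·5 + 1; back-substituting gives 1 = 21·51 − 10·107, so 51⁻¹ ≡ 21 (mod 107).
Since ψ is injective, we compute ψ⁻¹(70): solve 51x + 98 ≡ 70 (mod 107), i.e. 51x ≡ 79 (mod 107).
Multiplying by 51⁻¹ = 21 gives x ≡ 21·79 = 1659 = 15·107 + 54 ≡ 54 (mod 107).
Check: ψ(54) = 51·54 + 98 = 2852 = 26·107 + 70 ≡ 70 (mod 107).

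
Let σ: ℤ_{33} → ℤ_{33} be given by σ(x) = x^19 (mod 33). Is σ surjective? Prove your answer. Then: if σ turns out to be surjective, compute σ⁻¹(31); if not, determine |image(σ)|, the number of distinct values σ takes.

Computing x^19 mod 33 for each x (by repeated squaring, reducing mod 33 at every step), the values σ(0), σ(1), …, σ(32) are: 0, 1, 17, 15, 25, 20, 24, 19, 29, 27, 10, 11, 12, 28, 26, 3, 31, 2, 30, 7, 5, 21, 22, 23, 6, 4, 14, 9, 13, 8, 18, 16, 32.
Every element of ℤ_{33} appears exactly once in this list, so σ is a bijection, and in particular surjective.
Since σ is surjective, we read off the preimage of 31 from the same table: σ(16) = 31, so σ⁻¹(31) = 16.

16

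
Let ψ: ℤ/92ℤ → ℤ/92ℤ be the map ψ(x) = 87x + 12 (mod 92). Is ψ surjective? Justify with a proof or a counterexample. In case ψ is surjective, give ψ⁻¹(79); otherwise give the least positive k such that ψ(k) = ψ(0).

Recall: ψ is surjective if every y in the codomain equals ψ(x) for some x in the domain.
Since gcd(87, 92) = 1, 87 is invertible modulo 92. Euclid's algorithm: 92 = 1·87 + 5, 87 = 17·5 + 2, 5 = 2·2 + 1; back-substituting gives 1 = 55·87 − 52·92, so 87⁻¹ ≡ 55 (mod 92).
Then y ↦ 55(y − 12) is a two-sided inverse to ψ, so every y ∈ ℤ/92ℤ has a preimage.
Therefore ψ is surjective.
Since ψ is surjective, we compute ψ⁻¹(79): solve 87x + 12 ≡ 79 (mod 92), i.e. 87x ≡ 67 (mod 92).
Multiplying by 87⁻¹ = 55 gives x ≡ 55·67 = 3685 = 40·92 + 5 ≡ 5 (mod 92).
Check: ψ(5) = 87·5 + 12 = 447 = 4·92 + 79 ≡ 79 (mod 92).

5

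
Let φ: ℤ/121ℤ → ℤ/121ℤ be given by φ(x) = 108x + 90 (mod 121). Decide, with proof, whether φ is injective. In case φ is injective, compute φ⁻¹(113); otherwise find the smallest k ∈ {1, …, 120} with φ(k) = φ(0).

Suppose φ(s) = φ(t) in ℤ/121ℤ. Then 108s + 90 ≡ 108t + 90 (mod 121), thus 108(s − t) ≡ 0 (mod 121).
Since gcd(108, 121) = 1, 108 is invertible modulo 121, thus s − t ≡ 0 (mod 121), i.e. s = t.
Thus φ is injective.
We now compute 108⁻¹ mod 121 explicitly. Euclid's algorithm: 121 = 1·108 + 13, 108 = 8·13 + 4, 13 = 3·4 + 1; back-substituting gives 1 = 93·108 − 83·121, so 108⁻¹ ≡ 93 (mod 121).
Since φ is injective, we find φ⁻¹(113): we need 108x ≡ 113 − 90 ≡ 23 (mod 121). Using 108⁻¹ = 93: x ≡ 93·23 = 2139 = 17·121 + 82, so x = 82.
Check: φ(82) = 108·82 + 90 = 8946 = 73·121 + 113 ≡ 113 (mod 121).

82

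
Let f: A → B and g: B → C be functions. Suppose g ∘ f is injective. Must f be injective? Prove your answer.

Suppose f(a) = f(b). Applying g: (g ∘ f)(a) = (g ∘ f)(b). Since g ∘ f is injective, a = b. Thus f is injective.

injective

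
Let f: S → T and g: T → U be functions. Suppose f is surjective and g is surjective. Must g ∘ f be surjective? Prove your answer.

surjective

Let c ∈ U. Since g is surjective, there is b ∈ T with g(b) = c. Since f is surjective, there is a ∈ S with f(a) = b.
Then (g ∘ f)(a) = g(b) = c. Thus g ∘ f is surjective.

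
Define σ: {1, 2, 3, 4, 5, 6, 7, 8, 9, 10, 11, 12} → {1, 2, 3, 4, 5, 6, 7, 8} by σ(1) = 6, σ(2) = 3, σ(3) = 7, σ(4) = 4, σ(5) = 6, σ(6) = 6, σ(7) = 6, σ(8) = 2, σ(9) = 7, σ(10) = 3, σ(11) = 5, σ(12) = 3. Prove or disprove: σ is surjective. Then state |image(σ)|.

6

No element maps to 1, so σ is not surjective.
The image of σ is {2, 3, 4, 5, 6, 7}, which has 6 elements.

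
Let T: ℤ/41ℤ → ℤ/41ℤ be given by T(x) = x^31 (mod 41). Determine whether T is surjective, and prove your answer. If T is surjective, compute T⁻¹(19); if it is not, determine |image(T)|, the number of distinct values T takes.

Since 41 is prime, the nonzero elements of ℤ/41ℤ form a cyclic group of order 40.
As gcd(31, 40) = 1, raising to the 31st power is a bijection on this group: if u^31 ≡ v^31 then (uv^{−1})^31 = 1, and the only element of order dividing gcd(31, 40) = 1 is 1, so u = v.
With T(0) = 0 this makes T injective on all of ℤ/41ℤ, hence bijective (finite equal-size domain and codomain). In particular T is surjective.
Since T is surjective, we find the preimage of 19. The inverse of x ↦ x^31 on (ℤ/41ℤ)^× is x ↦ x^31, because 31·31 = 961 = 24·40 + 1 ≡ 1 (mod 40) and x^{40} = 1 for x ≠ 0 (Fermat). So T⁻¹(19) = 19^31 mod 41.
Repeated squaring mod 41: 19^1 ≡ 19, 19^2 ≡ 19² = 361 ≡ 33, 19^4 ≡ 33² = 1089 ≡ 23, 19^8 ≡ 23² = 529 ≡ 37, 19^16 ≡ 37² = 1369 ≡ 16. Since 31 = 16 + 8 + 4 + 2 + 1, 19^31 ≡ 16·37·23·33·19: 16·37 = 592 ≡ 18, then 18·23 = 414 ≡ 4, then 4·33 = 132 ≡ 9, then 9·19 = 171 ≡ 7. So 19^31 ≡ 7 (mod 41).
Hence T⁻¹(19) = 7.

7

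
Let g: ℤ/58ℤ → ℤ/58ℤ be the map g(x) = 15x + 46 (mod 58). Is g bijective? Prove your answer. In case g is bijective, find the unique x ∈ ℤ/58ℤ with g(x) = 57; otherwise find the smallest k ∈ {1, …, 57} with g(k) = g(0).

51

By definition, injectivity means: for all a, b in the domain, g(a) = g(b) implies a = b.
If g(a) = g(b), then 15a ≡ 15b (mod 58). Because gcd(15, 58) = 1, we may cancel 15 to get a ≡ b (mod 58).
We now compute 15⁻¹ mod 58 explicitly. Euclid's algorithm: 58 = 3·15 + 13, 15 = 1·13 + 2, 13 = 6·2 + 1; back-substituting gives 1 = 31·15 − 8·58, so 15⁻¹ ≡ 31 (mod 58).
For any y ∈ ℤ/58ℤ, x = 31(y − 46) mod 58 satisfies g(x) = 15·31(y − 46) + 46 ≡ y (since 15·31 ≡ 1 mod 58). So every y has a preimage.
Hence g is bijective.
Since g is bijective, we find g⁻¹(57): we need 15x ≡ 57 − 46 ≡ 11 (mod 58). Using 15⁻¹ = 31: x ≡ 31·11 = 341 = 5·58 + 51, so x = 51.
Check: g(51) = 15·51 + 46 = 811 = 13·58 + 57 ≡ 57 (mod 58).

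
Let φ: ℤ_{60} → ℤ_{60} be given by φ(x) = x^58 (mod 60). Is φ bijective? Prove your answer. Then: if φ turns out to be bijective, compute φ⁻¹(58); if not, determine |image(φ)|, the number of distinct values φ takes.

12

φ(2): Repeated squaring mod 60: 2^1 ≡ 2, 2^2 ≡ 2² = 4, 2^4 ≡ 4² = 16, 2^8 ≡ 16² = 256 ≡ 16, 2^16 ≡ 16² = 256 ≡ 16, 2^32 ≡ 16² = 256 ≡ 16. Since 58 = 32 + 16 + 8 + 2, 2^58 ≡ 16·16·16·4: 16·16 = 256 ≡ 16, then 16·16 = 256 ≡ 16, then 16·4 = 64 ≡ 4. So 2^58 ≡ 4 (mod 60).
φ(8): Repeated squaring mod 60: 8^1 ≡ 8, 8^2 ≡ 8² = 64 ≡ 4, 8^4 ≡ 4² = 16, 8^8 ≡ 16² = 256 ≡ 16, 8^16 ≡ 16² = 256 ≡ 16, 8^32 ≡ 16² = 256 ≡ 16. Since 58 = 32 + 16 + 8 + 2, 8^58 ≡ 16·16·16·4: 16·16 = 256 ≡ 16, then 16·16 = 256 ≡ 16, then 16·4 = 64 ≡ 4. So 8^58 ≡ 4 (mod 60).
So φ(2) = φ(8) = 4 while 2 ≠ 8, therefore φ is not injective, hence not bijective.
Since φ is not bijective, we determine |image(φ)|. Computing x^58 mod 60 for each x (by repeated squaring, reducing mod 60 at every step), the values φ(0), φ(1), …, φ(59) are: 0, 1, 4, 9, 16, 25, 36, 49, 4, 21, 40, 1, 24, 49, 16, 45, 16, 49, 24, 1, 40, 21, 4, 49, 36, 25, 16, 9, 4, 1, 0, 1, 4, 9, 16, 25, 36, 49, 4, 21, 40, 1, 24, 49, 16, 45, 16, 49, 24, 1, 40, 21, 4, 49, 36, 25, 16, 9, 4, 1.
The distinct values are {0, 1, 4, 9, 16, 21, 24, 25, 36, 40, 45, 49}; there are 12 of them.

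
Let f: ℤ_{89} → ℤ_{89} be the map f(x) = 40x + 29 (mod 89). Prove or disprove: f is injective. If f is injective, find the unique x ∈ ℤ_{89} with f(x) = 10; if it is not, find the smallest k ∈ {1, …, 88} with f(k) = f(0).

If f(s) = f(t), then 40s ≡ 40t (mod 89). Because gcd(40, 89) = 1, we may cancel 40 to get s ≡ t (mod 89).
Therefore f is injective.
We now compute 40⁻¹ mod 89 explicitly. Euclid's algorithm: 89 = 2·40 + 9, 40 = 4·9 + 4, 9 = 2·4 + 1; back-substituting gives 1 = 69·40 − 31·89, so 40⁻¹ ≡ 69 (mod 89).
Since f is injective, we compute f⁻¹(10): solve 40x + 29 ≡ 10 (mod 89), i.e. 40x ≡ 70 (mod 89).
Multiplying by 40⁻¹ = 69 gives x ≡ 69·70 = 4830 = 54·89 + 24 ≡ 24 (mod 89).
Check: f(24) = 40·24 + 29 = 989 = 11·89 + 10 ≡ 10 (mod 89).

24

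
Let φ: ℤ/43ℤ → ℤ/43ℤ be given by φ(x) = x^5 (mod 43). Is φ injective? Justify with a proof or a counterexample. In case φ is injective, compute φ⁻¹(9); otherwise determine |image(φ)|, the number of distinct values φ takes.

Since 43 is prime, the nonzero elements of ℤ/43ℤ form a cyclic group of order 42.
As gcd(5, 42) = 1, raising to the 5th power is a bijection on this group: if x_1^5 ≡ x_2^5 then (x_1x_2^{−1})^5 = 1, and the only element of order dividing gcd(5, 42) = 1 is 1, so x_1 = x_2.
With φ(0) = 0 this makes φ injective on all of ℤ/43ℤ, hence bijective (finite equal-size domain and codomain). In particular φ is injective.
Since φ is injective, we find the preimage of 9. The inverse of x ↦ x^5 on (ℤ/43ℤ)^× is x ↦ x^17, because 5·17 = 85 = 2·42 + 1 ≡ 1 (mod 42) and x^{42} = 1 for x ≠ 0 (Fermat). So φ⁻¹(9) = 9^17 mod 43.
Repeated squaring mod 43: 9^1 ≡ 9, 9^2 ≡ 9² = 81 ≡ 38, 9^4 ≡ 38² = 1444 ≡ 25, 9^8 ≡ 25² = 625 ≡ 23, 9^16 ≡ 23² = 529 ≡ 13. Since 17 = 16 + 1, 9^17 ≡ 13·9: 13·9 = 117 ≡ 31. So 9^17 ≡ 31 (mod 43).
Hence φ⁻¹(9) = 31.

31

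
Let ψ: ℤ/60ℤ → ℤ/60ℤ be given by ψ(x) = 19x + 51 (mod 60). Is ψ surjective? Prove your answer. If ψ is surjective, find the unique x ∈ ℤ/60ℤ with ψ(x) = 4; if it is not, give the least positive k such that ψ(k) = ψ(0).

Since gcd(19, 60) = 1, 19 is invertible modulo 60. Euclid's algorithm: 60 = 3·19 + 3, 19 = 6·3 + 1; back-substituting gives 1 = 19·19 − 6·60, so 19⁻¹ ≡ 19 (mod 60).
For any y ∈ ℤ/60ℤ, x = 19(y − 51) mod 60 satisfies ψ(x) = 19·19(y − 51) + 51 ≡ y (since 19·19 ≡ 1 mod 60). So every y has a preimage.
Hence ψ is surjective.
Since ψ is surjective, we compute ψ⁻¹(4): solve 19x + 51 ≡ 4 (mod 60), i.e. 19x ≡ 13 (mod 60).
Multiplying by 19⁻¹ = 19 gives x ≡ 19·13 = 247 = 4·60 + 7 ≡ 7 (mod 60).
Check: ψ(7) = 19·7 + 51 = 184 = 3·60 + 4 ≡ 4 (mod 60).

7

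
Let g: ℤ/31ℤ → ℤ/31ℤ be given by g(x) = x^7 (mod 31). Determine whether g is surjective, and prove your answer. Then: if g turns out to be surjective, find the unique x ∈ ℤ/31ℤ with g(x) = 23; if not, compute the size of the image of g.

Since 31 is prime, the nonzero elements of ℤ/31ℤ form a cyclic group of order 30.
As gcd(7, 30) = 1, raising to the 7th power is a bijection on this group: if u^7 ≡ v^7 then (uv^{−1})^7 = 1, and the only element of order dividing gcd(7, 30) = 1 is 1, so u = v.
With g(0) = 0 this makes g injective on all of ℤ/31ℤ, hence bijective (finite equal-size domain and codomain). In particular g is surjective.
Since g is surjective, we find the preimage of 23. The inverse of x ↦ x^7 on (ℤ/31ℤ)^× is x ↦ x^13, because 7·13 = 91 = 3·30 + 1 ≡ 1 (mod 30) and x^{30} = 1 for x ≠ 0 (Fermat). So g⁻¹(23) = 23^13 mod 31.
Repeated squaring mod 31: 23^1 ≡ 23, 23^2 ≡ 23² = 529 ≡ 2, 23^4 ≡ 2² = 4, 23^8 ≡ 4² = 16. Since 13 = 8 + 4 + 1, 23^13 ≡ 16·4·23: 16·4 = 64 ≡ 2, then 2·23 = 46 ≡ 15. So 23^13 ≡ 15 (mod 31).
Hence g⁻¹(23) = 15.

15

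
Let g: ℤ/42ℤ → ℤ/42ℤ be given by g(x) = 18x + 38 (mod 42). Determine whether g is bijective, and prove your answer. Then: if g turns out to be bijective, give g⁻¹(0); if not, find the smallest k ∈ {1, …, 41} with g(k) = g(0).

We have gcd(18, 42) = 6 > 1. Taking x_1 = 0 and x_2 = 7: g(0) = 38 and g(7) = 18·7 + 38 = 164 ≡ 38 (mod 42).
So g(0) = g(7) while 0 ≠ 7, hence g is not injective, hence not bijective.
Since g is not bijective, we find the least positive k with g(k) = g(0): this means 18k ≡ 0 (mod 42), i.e. 42 ∣ 18k. Since gcd(18, 42) = 6, dividing through by 6 this holds exactly when 7 ∣ 3k, and as gcd(3, 7) = 1, exactly when 7 ∣ k.
The smallest positive such k is 7.

7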